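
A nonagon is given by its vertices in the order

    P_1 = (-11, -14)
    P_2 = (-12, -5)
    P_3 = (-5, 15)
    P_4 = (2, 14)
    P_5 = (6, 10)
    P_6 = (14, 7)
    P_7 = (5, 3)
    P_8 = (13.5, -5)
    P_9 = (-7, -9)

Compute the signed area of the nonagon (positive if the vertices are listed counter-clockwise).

Σ = (-113) + (-205) + (-100) + (-64) + (-98) + (7) + (-65.5) + (-156.5) + (-1) = -796
Signed area = Σ/2 = -398 (negative ⇒ clockwise traversal).

-398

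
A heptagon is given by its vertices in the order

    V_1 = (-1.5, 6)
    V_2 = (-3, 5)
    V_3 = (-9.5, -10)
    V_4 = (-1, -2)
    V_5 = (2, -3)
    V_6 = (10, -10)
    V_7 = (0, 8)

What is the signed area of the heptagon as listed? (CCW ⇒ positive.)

Cross-terms: 10.5, 77.5, 9, 7, 10, 80, 12  ⇒  Σ = 206
Signed area = Σ/2 = 103 (positive ⇒ counter-clockwise traversal).

103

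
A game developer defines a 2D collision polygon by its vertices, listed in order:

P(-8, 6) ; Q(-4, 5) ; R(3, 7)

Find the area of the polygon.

Apply the surveyor's formula: 2A = Σ (x_i·y_{i+1} − x_{i+1}·y_i), indices taken mod 3.
Σ = (-16) + (-43) + (74) = 15
Area = |Σ|/2 = 7.5.

7.5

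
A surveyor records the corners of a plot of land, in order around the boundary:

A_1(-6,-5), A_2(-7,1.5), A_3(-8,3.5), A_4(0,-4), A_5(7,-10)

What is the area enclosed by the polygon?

Σ = (-44) + (-12.5) + (32) + (28) + (-95) = -91.5
Area = |Σ|/2 = 45.75.

45.75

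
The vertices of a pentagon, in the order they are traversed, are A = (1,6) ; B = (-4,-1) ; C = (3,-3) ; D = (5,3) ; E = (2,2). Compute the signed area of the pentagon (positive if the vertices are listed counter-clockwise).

Σ = (23) + (15) + (24) + (4) + (10) = 76
Signed area = Σ/2 = 38 (positive ⇒ counter-clockwise traversal).

38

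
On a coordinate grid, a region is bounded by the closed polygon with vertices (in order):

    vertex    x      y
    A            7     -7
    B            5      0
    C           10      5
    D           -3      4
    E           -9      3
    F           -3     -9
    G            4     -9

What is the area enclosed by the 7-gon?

Apply the shoelace (surveyor's) formula: 2A = Σ (x_i·y_{i+1} − x_{i+1}·y_i), indices taken mod 7.
Σ = (35) + (25) + (55) + (27) + (90) + (63) + (35) = 330
Area = |Σ|/2 = 165.

165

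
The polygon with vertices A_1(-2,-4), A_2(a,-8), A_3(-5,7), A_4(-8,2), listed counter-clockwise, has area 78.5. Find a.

9

The doubled signed area Σ (x_i y_{i+1} − x_{i+1} y_i) is linear in a.
With a=0 it equals 58; the coefficient of a is 11 (from the two edges through A_2).
So 11·a + 58 = 2·78.5 = 157 ⇒ a = 9.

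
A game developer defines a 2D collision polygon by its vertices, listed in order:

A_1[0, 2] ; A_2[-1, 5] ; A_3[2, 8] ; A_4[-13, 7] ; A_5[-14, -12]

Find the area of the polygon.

164

A_1→A_2: (0)(5) − (-1)(2) = 2
A_2→A_3: (-1)(8) − (2)(5) = -18
A_3→A_4: (2)(7) − (-13)(8) = 118
A_4→A_5: (-13)(-12) − (-14)(7) = 254
A_5→A_1: (-14)(2) − (0)(-12) = -28
Σ = 328
Area = |Σ|/2 = 164.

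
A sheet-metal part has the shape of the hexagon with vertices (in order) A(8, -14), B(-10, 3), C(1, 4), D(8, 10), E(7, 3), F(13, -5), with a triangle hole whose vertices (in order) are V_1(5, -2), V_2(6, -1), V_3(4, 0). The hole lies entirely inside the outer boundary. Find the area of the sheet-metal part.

220

Outer boundary:
Apply the shoelace (surveyor's) formula: 2A = Σ (x_i·y_{i+1} − x_{i+1}·y_i), indices taken mod 6.
A→B: (8)(3) − (-10)(-14) = -116
B→C: (-10)(4) − (1)(3) = -43
C→D: (1)(10) − (8)(4) = -22
D→E: (8)(3) − (7)(10) = -46
E→F: (7)(-5) − (13)(3) = -74
F→A: (13)(-14) − (8)(-5) = -142
Σ = -443
Area = |Σ|/2 = 221.5.
Hole:
Apply Gauss's area formula: 2A = Σ (x_i·y_{i+1} − x_{i+1}·y_i), indices taken mod 3.
V_1→V_2: (5)(-1) − (6)(-2) = 7
V_2→V_3: (6)(0) − (4)(-1) = 4
V_3→V_1: (4)(-2) − (5)(0) = -8
Σ = 3
Area = |Σ|/2 = 1.5.
Net area = 221.5 − 1.5 = 220.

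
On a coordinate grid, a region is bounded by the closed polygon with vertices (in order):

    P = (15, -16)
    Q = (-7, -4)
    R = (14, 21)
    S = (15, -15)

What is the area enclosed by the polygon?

401.5

Apply the shoelace formula: 2A = Σ (x_i·y_{i+1} − x_{i+1}·y_i), indices taken mod 4.
Σ = (-172) + (-91) + (-525) + (-15) = -803
Area = |Σ|/2 = 401.5.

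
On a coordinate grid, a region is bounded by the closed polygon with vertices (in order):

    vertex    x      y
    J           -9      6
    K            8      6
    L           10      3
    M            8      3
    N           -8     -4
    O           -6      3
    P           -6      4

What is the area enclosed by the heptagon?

Apply the shoelace formula: 2A = Σ (x_i·y_{i+1} − x_{i+1}·y_i), indices taken mod 7.
Σ = (-102) + (-36) + (6) + (-8) + (-48) + (-6) + (0) = -194
Area = |Σ|/2 = 97.

97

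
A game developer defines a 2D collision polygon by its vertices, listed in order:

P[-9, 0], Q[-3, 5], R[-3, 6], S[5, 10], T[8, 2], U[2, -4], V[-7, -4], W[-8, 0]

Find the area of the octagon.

Apply the shoelace formula: 2A = Σ (x_i·y_{i+1} − x_{i+1}·y_i), indices taken mod 8.
Cross-terms: -45, -3, -60, -70, -36, -36, -32, 0  ⇒  Σ = -282
Area = |Σ|/2 = 141.

141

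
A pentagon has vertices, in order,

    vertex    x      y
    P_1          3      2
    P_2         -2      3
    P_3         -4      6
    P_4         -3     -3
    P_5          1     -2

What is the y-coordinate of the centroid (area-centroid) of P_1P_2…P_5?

11/18

Apply the surveyor's formula. First the cross-terms c_i = x_i·y_{i+1} − x_{i+1}·y_i:
  13, 0, 30, 9, 8  ⇒  2A = 60, A = 30.
Then Σ (y_i + y_{i+1})·c_i = 110, so ȳ = 110 / (6·30) = 11/18.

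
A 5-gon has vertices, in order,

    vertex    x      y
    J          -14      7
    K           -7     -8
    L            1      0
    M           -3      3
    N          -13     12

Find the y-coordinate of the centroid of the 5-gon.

Apply the shoelace (surveyor's) formula. First the cross-terms c_i = x_i·y_{i+1} − x_{i+1}·y_i:
  161, 8, 3, 3, 77  ⇒  2A = 252, A = 126.
Then Σ (y_i + y_{i+1})·c_i = 1292, so ȳ = 1292 / (6·126) = 323/189.

323/189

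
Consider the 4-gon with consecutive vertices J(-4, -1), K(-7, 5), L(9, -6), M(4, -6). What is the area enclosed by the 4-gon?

44

Apply the shoelace (surveyor's) formula: 2A = Σ (x_i·y_{i+1} − x_{i+1}·y_i), indices taken mod 4.
Cross-terms: -27, -3, -30, -28  ⇒  Σ = -88
Area = |Σ|/2 = 44.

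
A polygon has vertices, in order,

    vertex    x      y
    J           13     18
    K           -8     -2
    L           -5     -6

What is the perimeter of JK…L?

|JK| = √((-21)² + (-20)²) = √841 = 29
|KL| = √((3)² + (-4)²) = √25 = 5
|LJ| = √((18)² + (24)²) = √900 = 30
Perimeter = 29 + 5 + 30 = 64.

64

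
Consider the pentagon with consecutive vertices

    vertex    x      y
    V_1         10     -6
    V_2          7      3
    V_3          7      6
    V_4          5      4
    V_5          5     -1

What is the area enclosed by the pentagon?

23

Apply the surveyor's formula: 2A = Σ (x_i·y_{i+1} − x_{i+1}·y_i), indices taken mod 5.
V_1→V_2: (10)(3) − (7)(-6) = 72
V_2→V_3: (7)(6) − (7)(3) = 21
V_3→V_4: (7)(4) − (5)(6) = -2
V_4→V_5: (5)(-1) − (5)(4) = -25
V_5→V_1: (5)(-6) − (10)(-1) = -20
Σ = 46
Area = |Σ|/2 = 23.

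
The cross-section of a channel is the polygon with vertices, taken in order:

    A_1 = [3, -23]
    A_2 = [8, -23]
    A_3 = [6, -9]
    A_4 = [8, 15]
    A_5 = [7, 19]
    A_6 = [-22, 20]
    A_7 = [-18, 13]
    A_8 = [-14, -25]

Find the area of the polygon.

1025.5

Apply the shoelace (surveyor's) formula: 2A = Σ (x_i·y_{i+1} − x_{i+1}·y_i), indices taken mod 8.
Σ = (115) + (66) + (162) + (47) + (558) + (74) + (632) + (397) = 2051
Area = |Σ|/2 = 1025.5.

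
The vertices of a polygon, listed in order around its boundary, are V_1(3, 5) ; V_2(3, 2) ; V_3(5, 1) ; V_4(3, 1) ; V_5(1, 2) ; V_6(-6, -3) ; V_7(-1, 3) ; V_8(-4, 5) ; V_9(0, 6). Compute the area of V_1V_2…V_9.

28

Apply Gauss's area formula: 2A = Σ (x_i·y_{i+1} − x_{i+1}·y_i), indices taken mod 9.
Cross-terms: -9, -7, 2, 5, 9, -21, 7, -24, -18  ⇒  Σ = -56
Area = |Σ|/2 = 28.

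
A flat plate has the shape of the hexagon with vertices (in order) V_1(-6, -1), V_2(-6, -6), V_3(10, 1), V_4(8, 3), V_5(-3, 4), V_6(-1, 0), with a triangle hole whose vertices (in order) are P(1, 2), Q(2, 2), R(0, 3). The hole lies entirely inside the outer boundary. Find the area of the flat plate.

75.5

Outer boundary:
Apply the shoelace (surveyor's) formula: 2A = Σ (x_i·y_{i+1} − x_{i+1}·y_i), indices taken mod 6.
V_1→V_2: (-6)(-6) − (-6)(-1) = 30
V_2→V_3: (-6)(1) − (10)(-6) = 54
V_3→V_4: (10)(3) − (8)(1) = 22
V_4→V_5: (8)(4) − (-3)(3) = 41
V_5→V_6: (-3)(0) − (-1)(4) = 4
V_6→V_1: (-1)(-1) − (-6)(0) = 1
Σ = 152
Area = |Σ|/2 = 76.
Hole:
Σ = (-2) + (6) + (-3) = 1
Area = |Σ|/2 = 0.5.
Net area = 76 − 0.5 = 75.5.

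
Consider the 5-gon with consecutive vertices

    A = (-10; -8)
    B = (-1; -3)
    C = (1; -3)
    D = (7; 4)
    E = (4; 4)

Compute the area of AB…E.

Apply the shoelace (surveyor's) formula: 2A = Σ (x_i·y_{i+1} − x_{i+1}·y_i), indices taken mod 5.
Σ = (22) + (6) + (25) + (12) + (8) = 73
Area = |Σ|/2 = 36.5.

36.5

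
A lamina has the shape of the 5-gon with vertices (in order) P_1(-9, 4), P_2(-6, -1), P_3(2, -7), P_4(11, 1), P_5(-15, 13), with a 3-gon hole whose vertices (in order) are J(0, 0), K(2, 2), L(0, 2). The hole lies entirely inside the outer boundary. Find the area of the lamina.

Outer boundary:
Cross-terms: 33, 44, 79, 158, 57  ⇒  Σ = 371
Area = |Σ|/2 = 185.5.
Hole:
Apply the surveyor's formula: 2A = Σ (x_i·y_{i+1} − x_{i+1}·y_i), indices taken mod 3.
Σ = (0) + (4) + (0) = 4
Area = |Σ|/2 = 2.
Net area = 185.5 − 2 = 183.5.

183.5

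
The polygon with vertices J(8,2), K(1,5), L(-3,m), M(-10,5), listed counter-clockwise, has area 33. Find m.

The doubled signed area Σ (x_i y_{i+1} − x_{i+1} y_i) is linear in m.
With m=0 it equals -22; the coefficient of m is 11 (from the two edges through L).
So 11·m + -22 = 2·33 = 66 ⇒ m = 8.

8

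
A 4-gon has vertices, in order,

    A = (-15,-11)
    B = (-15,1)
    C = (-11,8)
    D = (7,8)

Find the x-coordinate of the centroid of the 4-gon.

-1411/195

Apply the surveyor's formula. First the cross-terms c_i = x_i·y_{i+1} − x_{i+1}·y_i:
  -180, -109, -144, 43  ⇒  2A = -390, A = -195.
Then Σ (x_i + x_{i+1})·c_i = 8466, so x̄ = 8466 / (6·(-195)) = -1411/195.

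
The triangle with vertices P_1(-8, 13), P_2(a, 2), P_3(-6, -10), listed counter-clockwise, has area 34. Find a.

The doubled signed area Σ (x_i y_{i+1} − x_{i+1} y_i) is linear in a.
With a=0 it equals -162; the coefficient of a is -23 (from the two edges through P_2).
So -23·a + -162 = 2·34 = 68 ⇒ a = -10.

-10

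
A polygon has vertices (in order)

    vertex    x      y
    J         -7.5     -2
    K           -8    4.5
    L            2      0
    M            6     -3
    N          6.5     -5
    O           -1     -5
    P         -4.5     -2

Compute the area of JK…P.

69.625

Apply the shoelace formula: 2A = Σ (x_i·y_{i+1} − x_{i+1}·y_i), indices taken mod 7.
Σ = (-49.75) + (-9) + (-6) + (-10.5) + (-37.5) + (-20.5) + (-6) = -139.25
Area = |Σ|/2 = 69.625.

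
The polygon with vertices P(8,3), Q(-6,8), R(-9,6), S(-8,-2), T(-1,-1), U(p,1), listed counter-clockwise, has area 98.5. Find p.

The doubled signed area Σ (x_i y_{i+1} − x_{i+1} y_i) is linear in p.
With p=0 it equals 181; the coefficient of p is 4 (from the two edges through U).
So 4·p + 181 = 2·98.5 = 197 ⇒ p = 4.

4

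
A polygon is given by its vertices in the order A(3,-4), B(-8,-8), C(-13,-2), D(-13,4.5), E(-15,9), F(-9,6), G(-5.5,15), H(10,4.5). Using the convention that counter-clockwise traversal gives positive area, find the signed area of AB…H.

Apply the shoelace (surveyor's) formula: 2A = Σ (x_i·y_{i+1} − x_{i+1}·y_i), indices taken mod 8.
Σ = (-56) + (-88) + (-84.5) + (-49.5) + (-9) + (-102) + (-174.75) + (-53.5) = -617.25
Signed area = Σ/2 = -308.625 (negative ⇒ clockwise traversal).

-308.625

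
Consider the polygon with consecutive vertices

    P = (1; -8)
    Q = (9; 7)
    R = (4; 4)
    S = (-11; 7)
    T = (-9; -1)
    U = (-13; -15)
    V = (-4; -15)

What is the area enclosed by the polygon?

268.5

Σ = (79) + (8) + (72) + (74) + (122) + (135) + (47) = 537
Area = |Σ|/2 = 268.5.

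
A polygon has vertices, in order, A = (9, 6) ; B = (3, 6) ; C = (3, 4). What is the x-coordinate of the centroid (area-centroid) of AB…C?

5

Apply Gauss's area formula. First the cross-terms c_i = x_i·y_{i+1} − x_{i+1}·y_i:
  36, -6, -18  ⇒  2A = 12, A = 6.
Then Σ (x_i + x_{i+1})·c_i = 180, so x̄ = 180 / (6·6) = 5.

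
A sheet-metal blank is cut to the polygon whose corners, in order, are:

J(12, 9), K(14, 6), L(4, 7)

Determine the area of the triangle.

14

Apply the shoelace formula: 2A = Σ (x_i·y_{i+1} − x_{i+1}·y_i), indices taken mod 3.
J→K: (12)(6) − (14)(9) = -54
K→L: (14)(7) − (4)(6) = 74
L→J: (4)(9) − (12)(7) = -48
Σ = -28
Area = |Σ|/2 = 14.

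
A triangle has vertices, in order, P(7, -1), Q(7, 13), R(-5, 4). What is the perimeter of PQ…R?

|PQ| = √((0)² + (14)²) = √196 = 14
|QR| = √((-12)² + (-9)²) = √225 = 15
|RP| = √((12)² + (-5)²) = √169 = 13
Perimeter = 14 + 15 + 13 = 42.

42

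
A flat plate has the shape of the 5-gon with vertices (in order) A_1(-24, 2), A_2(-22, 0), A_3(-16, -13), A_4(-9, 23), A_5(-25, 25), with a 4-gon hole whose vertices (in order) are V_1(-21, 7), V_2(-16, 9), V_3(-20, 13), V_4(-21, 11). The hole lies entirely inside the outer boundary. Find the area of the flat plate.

356.5

Outer boundary:
Apply the surveyor's formula: 2A = Σ (x_i·y_{i+1} − x_{i+1}·y_i), indices taken mod 5.
Σ = (44) + (286) + (-485) + (350) + (550) = 745
Area = |Σ|/2 = 372.5.
Hole:
Apply the surveyor's formula: 2A = Σ (x_i·y_{i+1} − x_{i+1}·y_i), indices taken mod 4.
V_1→V_2: (-21)(9) − (-16)(7) = -77
V_2→V_3: (-16)(13) − (-20)(9) = -28
V_3→V_4: (-20)(11) − (-21)(13) = 53
V_4→V_1: (-21)(7) − (-21)(11) = 84
Σ = 32
Area = |Σ|/2 = 16.
Net area = 372.5 − 16 = 356.5.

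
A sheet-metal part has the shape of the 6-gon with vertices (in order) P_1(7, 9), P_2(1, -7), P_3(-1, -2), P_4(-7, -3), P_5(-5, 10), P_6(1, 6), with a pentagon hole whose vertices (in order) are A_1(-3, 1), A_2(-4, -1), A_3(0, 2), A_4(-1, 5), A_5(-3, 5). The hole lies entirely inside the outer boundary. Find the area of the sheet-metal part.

Outer boundary:
Σ = (-58) + (-9) + (-11) + (-85) + (-40) + (-33) = -236
Area = |Σ|/2 = 118.
Hole:
Apply Gauss's area formula: 2A = Σ (x_i·y_{i+1} − x_{i+1}·y_i), indices taken mod 5.
Cross-terms: 7, -8, 2, 10, 12  ⇒  Σ = 23
Area = |Σ|/2 = 11.5.
Net area = 118 − 11.5 = 106.5.

106.5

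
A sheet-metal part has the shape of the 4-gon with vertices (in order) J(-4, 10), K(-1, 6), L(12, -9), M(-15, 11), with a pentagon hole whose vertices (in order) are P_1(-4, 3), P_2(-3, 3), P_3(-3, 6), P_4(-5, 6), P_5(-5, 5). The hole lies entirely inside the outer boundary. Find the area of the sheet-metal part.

88

Outer boundary:
Cross-terms: -14, -63, -3, -106  ⇒  Σ = -186
Area = |Σ|/2 = 93.
Hole:
Apply the shoelace (surveyor's) formula: 2A = Σ (x_i·y_{i+1} − x_{i+1}·y_i), indices taken mod 5.
Σ = (-3) + (-9) + (12) + (5) + (5) = 10
Area = |Σ|/2 = 5.
Net area = 93 − 5 = 88.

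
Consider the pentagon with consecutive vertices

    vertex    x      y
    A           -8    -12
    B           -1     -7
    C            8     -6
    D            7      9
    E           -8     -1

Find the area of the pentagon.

Cross-terms: 44, 62, 114, 65, 88  ⇒  Σ = 373
Area = |Σ|/2 = 186.5.

186.5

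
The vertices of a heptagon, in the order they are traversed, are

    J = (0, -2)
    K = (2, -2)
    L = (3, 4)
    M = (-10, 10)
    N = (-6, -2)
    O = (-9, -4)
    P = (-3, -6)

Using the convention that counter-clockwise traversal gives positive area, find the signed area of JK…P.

111

Apply Gauss's area formula: 2A = Σ (x_i·y_{i+1} − x_{i+1}·y_i), indices taken mod 7.
J→K: (0)(-2) − (2)(-2) = 4
K→L: (2)(4) − (3)(-2) = 14
L→M: (3)(10) − (-10)(4) = 70
M→N: (-10)(-2) − (-6)(10) = 80
N→O: (-6)(-4) − (-9)(-2) = 6
O→P: (-9)(-6) − (-3)(-4) = 42
P→J: (-3)(-2) − (0)(-6) = 6
Σ = 222
Signed area = Σ/2 = 111 (positive ⇒ counter-clockwise traversal).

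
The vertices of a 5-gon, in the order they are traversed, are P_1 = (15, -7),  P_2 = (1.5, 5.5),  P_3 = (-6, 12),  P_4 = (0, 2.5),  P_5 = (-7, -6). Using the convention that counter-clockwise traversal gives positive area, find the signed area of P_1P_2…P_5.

Apply the shoelace formula: 2A = Σ (x_i·y_{i+1} − x_{i+1}·y_i), indices taken mod 5.
Σ = (93) + (51) + (-15) + (17.5) + (139) = 285.5
Signed area = Σ/2 = 142.75 (positive ⇒ counter-clockwise traversal).

142.75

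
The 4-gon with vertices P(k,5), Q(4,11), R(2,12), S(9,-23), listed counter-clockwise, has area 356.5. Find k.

The doubled signed area Σ (x_i y_{i+1} − x_{i+1} y_i) is linear in k.
With k=0 it equals -103; the coefficient of k is 34 (from the two edges through P).
So 34·k + -103 = 2·356.5 = 713 ⇒ k = 24.

24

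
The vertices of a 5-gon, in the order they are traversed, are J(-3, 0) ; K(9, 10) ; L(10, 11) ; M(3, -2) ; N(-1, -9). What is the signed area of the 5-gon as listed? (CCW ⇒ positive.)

-70

Apply the shoelace (surveyor's) formula: 2A = Σ (x_i·y_{i+1} − x_{i+1}·y_i), indices taken mod 5.
Σ = (-30) + (-1) + (-53) + (-29) + (-27) = -140
Signed area = Σ/2 = -70 (negative ⇒ clockwise traversal).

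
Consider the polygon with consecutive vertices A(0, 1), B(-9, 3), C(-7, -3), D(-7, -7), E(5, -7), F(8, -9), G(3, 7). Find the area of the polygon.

133

Σ = (9) + (48) + (28) + (84) + (11) + (83) + (3) = 266
Area = |Σ|/2 = 133.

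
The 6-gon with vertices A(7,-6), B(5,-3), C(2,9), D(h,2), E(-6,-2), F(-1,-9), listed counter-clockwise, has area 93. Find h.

1

The doubled signed area Σ (x_i y_{i+1} − x_{i+1} y_i) is linear in h.
With h=0 it equals 197; the coefficient of h is -11 (from the two edges through D).
So -11·h + 197 = 2·93 = 186 ⇒ h = 1.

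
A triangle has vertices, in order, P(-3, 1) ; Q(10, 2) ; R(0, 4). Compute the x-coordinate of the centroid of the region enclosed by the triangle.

7/3

Apply the surveyor's formula. First the cross-terms c_i = x_i·y_{i+1} − x_{i+1}·y_i:
  -16, 40, 12  ⇒  2A = 36, A = 18.
Then Σ (x_i + x_{i+1})·c_i = 252, so x̄ = 252 / (6·18) = 7/3.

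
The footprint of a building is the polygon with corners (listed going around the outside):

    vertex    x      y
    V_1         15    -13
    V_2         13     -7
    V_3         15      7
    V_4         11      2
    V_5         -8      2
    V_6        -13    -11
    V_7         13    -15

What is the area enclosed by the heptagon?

Σ = (64) + (196) + (-47) + (38) + (114) + (338) + (56) = 759
Area = |Σ|/2 = 379.5.

379.5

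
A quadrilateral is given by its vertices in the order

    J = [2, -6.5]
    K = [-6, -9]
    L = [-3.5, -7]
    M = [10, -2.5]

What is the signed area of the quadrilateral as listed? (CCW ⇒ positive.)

J→K: (2)(-9) − (-6)(-6.5) = -57
K→L: (-6)(-7) − (-3.5)(-9) = 10.5
L→M: (-3.5)(-2.5) − (10)(-7) = 78.75
M→J: (10)(-6.5) − (2)(-2.5) = -60
Σ = -27.75
Signed area = Σ/2 = -13.875 (negative ⇒ clockwise traversal).

-13.875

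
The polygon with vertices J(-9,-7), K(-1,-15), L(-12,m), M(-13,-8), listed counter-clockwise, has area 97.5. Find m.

11

Write out the shoelace sum; only the two edges meeting at L involve m:
2·Area = [((-1)·m − (-12)·(-15)) + ((-12)·(-8) − (-13)·m)] + 147
       = 12·m + 63 = 195
⇒ m = 11.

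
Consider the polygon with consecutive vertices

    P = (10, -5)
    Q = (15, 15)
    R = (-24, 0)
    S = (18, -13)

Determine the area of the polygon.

Σ = (225) + (360) + (312) + (40) = 937
Area = |Σ|/2 = 468.5.

468.5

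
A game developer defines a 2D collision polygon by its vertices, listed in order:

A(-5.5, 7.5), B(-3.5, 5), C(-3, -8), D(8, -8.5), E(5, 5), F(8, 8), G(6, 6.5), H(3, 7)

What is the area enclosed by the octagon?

A→B: (-5.5)(5) − (-3.5)(7.5) = -1.25
B→C: (-3.5)(-8) − (-3)(5) = 43
C→D: (-3)(-8.5) − (8)(-8) = 89.5
D→E: (8)(5) − (5)(-8.5) = 82.5
E→F: (5)(8) − (8)(5) = 0
F→G: (8)(6.5) − (6)(8) = 4
G→H: (6)(7) − (3)(6.5) = 22.5
H→A: (3)(7.5) − (-5.5)(7) = 61
Σ = 301.25
Area = |Σ|/2 = 150.625.

150.625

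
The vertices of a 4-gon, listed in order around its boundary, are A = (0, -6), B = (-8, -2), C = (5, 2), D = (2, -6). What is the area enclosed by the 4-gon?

50

A→B: (0)(-2) − (-8)(-6) = -48
B→C: (-8)(2) − (5)(-2) = -6
C→D: (5)(-6) − (2)(2) = -34
D→A: (2)(-6) − (0)(-6) = -12
Σ = -100
Area = |Σ|/2 = 50.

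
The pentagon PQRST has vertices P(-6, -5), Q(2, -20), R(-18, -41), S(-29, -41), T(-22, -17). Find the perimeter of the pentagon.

|PQ| = √((8)² + (-15)²) = √289 = 17
|QR| = √((-20)² + (-21)²) = √841 = 29
|RS| = √((-11)² + (0)²) = √121 = 11
|ST| = √((7)² + (24)²) = √625 = 25
|TP| = √((16)² + (12)²) = √400 = 20
Perimeter = 17 + 29 + 11 + 25 + 20 = 102.

102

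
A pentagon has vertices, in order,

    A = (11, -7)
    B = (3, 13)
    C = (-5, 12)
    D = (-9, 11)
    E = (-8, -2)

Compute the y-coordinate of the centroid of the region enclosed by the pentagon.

830/251

Apply the surveyor's formula. First the cross-terms c_i = x_i·y_{i+1} − x_{i+1}·y_i:
  164, 101, 53, 106, 78  ⇒  2A = 502, A = 251.
Then Σ (y_i + y_{i+1})·c_i = 4980, so ȳ = 4980 / (6·251) = 830/251.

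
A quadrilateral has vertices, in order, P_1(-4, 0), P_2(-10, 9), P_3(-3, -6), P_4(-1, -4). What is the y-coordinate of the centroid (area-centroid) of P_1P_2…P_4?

-59/123

Apply the shoelace formula. First the cross-terms c_i = x_i·y_{i+1} − x_{i+1}·y_i:
  -36, 87, 6, -16  ⇒  2A = 41, A = 20.5.
Then Σ (y_i + y_{i+1})·c_i = -59, so ȳ = -59 / (6·20.5) = -59/123.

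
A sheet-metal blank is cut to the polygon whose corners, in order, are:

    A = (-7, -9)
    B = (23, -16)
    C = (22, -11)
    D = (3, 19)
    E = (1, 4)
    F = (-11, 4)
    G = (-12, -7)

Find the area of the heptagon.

547

Apply Gauss's area formula: 2A = Σ (x_i·y_{i+1} − x_{i+1}·y_i), indices taken mod 7.
Σ = (319) + (99) + (451) + (-7) + (48) + (125) + (59) = 1094
Area = |Σ|/2 = 547.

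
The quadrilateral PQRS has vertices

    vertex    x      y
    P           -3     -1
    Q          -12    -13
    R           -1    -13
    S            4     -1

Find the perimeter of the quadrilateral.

|PQ| = √((-9)² + (-12)²) = √225 = 15
|QR| = √((11)² + (0)²) = √121 = 11
|RS| = √((5)² + (12)²) = √169 = 13
|SP| = √((-7)² + (0)²) = √49 = 7
Perimeter = 15 + 11 + 13 + 7 = 46.

46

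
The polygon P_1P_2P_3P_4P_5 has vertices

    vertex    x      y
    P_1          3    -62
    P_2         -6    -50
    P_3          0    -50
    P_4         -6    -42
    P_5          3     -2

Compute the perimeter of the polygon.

132

|P_1P_2| = √((-9)² + (12)²) = √225 = 15
|P_2P_3| = √((6)² + (0)²) = √36 = 6
|P_3P_4| = √((-6)² + (8)²) = √100 = 10
|P_4P_5| = √((9)² + (40)²) = √1681 = 41
|P_5P_1| = √((0)² + (-60)²) = √3600 = 60
Perimeter = 15 + 6 + 10 + 41 + 60 = 132.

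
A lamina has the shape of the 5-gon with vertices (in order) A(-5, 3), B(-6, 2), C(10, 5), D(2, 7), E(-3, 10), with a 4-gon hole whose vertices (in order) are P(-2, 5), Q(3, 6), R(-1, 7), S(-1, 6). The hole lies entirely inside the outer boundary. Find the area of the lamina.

Outer boundary:
Σ = (8) + (-50) + (60) + (41) + (41) = 100
Area = |Σ|/2 = 50.
Hole:
Σ = (-27) + (27) + (1) + (7) = 8
Area = |Σ|/2 = 4.
Net area = 50 − 4 = 46.

46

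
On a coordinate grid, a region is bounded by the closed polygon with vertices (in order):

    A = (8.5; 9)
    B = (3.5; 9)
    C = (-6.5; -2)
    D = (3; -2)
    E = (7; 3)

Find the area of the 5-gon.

88

A→B: (8.5)(9) − (3.5)(9) = 45
B→C: (3.5)(-2) − (-6.5)(9) = 51.5
C→D: (-6.5)(-2) − (3)(-2) = 19
D→E: (3)(3) − (7)(-2) = 23
E→A: (7)(9) − (8.5)(3) = 37.5
Σ = 176
Area = |Σ|/2 = 88.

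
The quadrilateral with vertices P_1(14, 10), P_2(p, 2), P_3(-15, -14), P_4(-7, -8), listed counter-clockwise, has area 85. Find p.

-2

Write out the shoelace sum; only the two edges meeting at P_2 involve p:
2·Area = [(14·2 − p·10) + (p·(-14) − (-15)·2)] + 64
       = -24·p + 122 = 170
⇒ p = -2.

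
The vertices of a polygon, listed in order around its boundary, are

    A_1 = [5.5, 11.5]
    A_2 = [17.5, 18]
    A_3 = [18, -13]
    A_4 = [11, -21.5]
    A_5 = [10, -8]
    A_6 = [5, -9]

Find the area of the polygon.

356.875

Apply the shoelace (surveyor's) formula: 2A = Σ (x_i·y_{i+1} − x_{i+1}·y_i), indices taken mod 6.
Σ = (-102.25) + (-551.5) + (-244) + (127) + (-50) + (107) = -713.75
Area = |Σ|/2 = 356.875.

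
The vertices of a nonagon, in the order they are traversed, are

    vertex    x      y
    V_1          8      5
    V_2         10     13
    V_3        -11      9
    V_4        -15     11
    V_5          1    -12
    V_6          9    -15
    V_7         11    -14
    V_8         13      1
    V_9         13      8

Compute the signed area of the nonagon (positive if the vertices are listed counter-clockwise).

443.5

Apply Gauss's area formula: 2A = Σ (x_i·y_{i+1} − x_{i+1}·y_i), indices taken mod 9.
Σ = (54) + (233) + (14) + (169) + (93) + (39) + (193) + (91) + (1) = 887
Signed area = Σ/2 = 443.5 (positive ⇒ counter-clockwise traversal).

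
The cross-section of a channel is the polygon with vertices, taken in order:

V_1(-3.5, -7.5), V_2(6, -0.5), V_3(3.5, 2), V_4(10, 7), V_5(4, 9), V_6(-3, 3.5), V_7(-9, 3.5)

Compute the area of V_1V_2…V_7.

V_1→V_2: (-3.5)(-0.5) − (6)(-7.5) = 46.75
V_2→V_3: (6)(2) − (3.5)(-0.5) = 13.75
V_3→V_4: (3.5)(7) − (10)(2) = 4.5
V_4→V_5: (10)(9) − (4)(7) = 62
V_5→V_6: (4)(3.5) − (-3)(9) = 41
V_6→V_7: (-3)(3.5) − (-9)(3.5) = 21
V_7→V_1: (-9)(-7.5) − (-3.5)(3.5) = 79.75
Σ = 268.75
Area = |Σ|/2 = 134.375.

134.375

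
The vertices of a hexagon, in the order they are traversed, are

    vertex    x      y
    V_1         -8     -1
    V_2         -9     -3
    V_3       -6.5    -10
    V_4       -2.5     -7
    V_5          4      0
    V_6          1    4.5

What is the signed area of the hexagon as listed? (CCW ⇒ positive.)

Apply the shoelace (surveyor's) formula: 2A = Σ (x_i·y_{i+1} − x_{i+1}·y_i), indices taken mod 6.
Σ = (15) + (70.5) + (20.5) + (28) + (18) + (35) = 187
Signed area = Σ/2 = 93.5 (positive ⇒ counter-clockwise traversal).

93.5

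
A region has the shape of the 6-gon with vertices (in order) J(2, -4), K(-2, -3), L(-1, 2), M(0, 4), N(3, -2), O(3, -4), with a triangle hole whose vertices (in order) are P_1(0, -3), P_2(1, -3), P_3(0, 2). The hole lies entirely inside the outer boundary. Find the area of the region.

Outer boundary:
Apply the surveyor's formula: 2A = Σ (x_i·y_{i+1} − x_{i+1}·y_i), indices taken mod 6.
Σ = (-14) + (-7) + (-4) + (-12) + (-6) + (-4) = -47
Area = |Σ|/2 = 23.5.
Hole:
Apply the shoelace (surveyor's) formula: 2A = Σ (x_i·y_{i+1} − x_{i+1}·y_i), indices taken mod 3.
P_1→P_2: (0)(-3) − (1)(-3) = 3
P_2→P_3: (1)(2) − (0)(-3) = 2
P_3→P_1: (0)(-3) − (0)(2) = 0
Σ = 5
Area = |Σ|/2 = 2.5.
Net area = 23.5 − 2.5 = 21.

21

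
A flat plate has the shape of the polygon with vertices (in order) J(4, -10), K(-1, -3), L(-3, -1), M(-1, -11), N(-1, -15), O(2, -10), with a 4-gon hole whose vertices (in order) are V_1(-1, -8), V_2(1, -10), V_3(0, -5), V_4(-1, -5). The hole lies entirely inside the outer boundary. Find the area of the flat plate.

27.5

Outer boundary:
J→K: (4)(-3) − (-1)(-10) = -22
K→L: (-1)(-1) − (-3)(-3) = -8
L→M: (-3)(-11) − (-1)(-1) = 32
M→N: (-1)(-15) − (-1)(-11) = 4
N→O: (-1)(-10) − (2)(-15) = 40
O→J: (2)(-10) − (4)(-10) = 20
Σ = 66
Area = |Σ|/2 = 33.
Hole:
Apply Gauss's area formula: 2A = Σ (x_i·y_{i+1} − x_{i+1}·y_i), indices taken mod 4.
Σ = (18) + (-5) + (-5) + (3) = 11
Area = |Σ|/2 = 5.5.
Net area = 33 − 5.5 = 27.5.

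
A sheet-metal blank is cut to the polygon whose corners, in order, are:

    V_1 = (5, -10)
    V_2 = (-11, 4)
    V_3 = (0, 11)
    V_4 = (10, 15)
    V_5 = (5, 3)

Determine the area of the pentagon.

215.5

V_1→V_2: (5)(4) − (-11)(-10) = -90
V_2→V_3: (-11)(11) − (0)(4) = -121
V_3→V_4: (0)(15) − (10)(11) = -110
V_4→V_5: (10)(3) − (5)(15) = -45
V_5→V_1: (5)(-10) − (5)(3) = -65
Σ = -431
Area = |Σ|/2 = 215.5.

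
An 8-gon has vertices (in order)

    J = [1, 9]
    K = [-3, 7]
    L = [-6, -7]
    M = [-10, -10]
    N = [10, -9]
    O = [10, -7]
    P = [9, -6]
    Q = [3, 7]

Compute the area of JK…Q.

200.5

J→K: (1)(7) − (-3)(9) = 34
K→L: (-3)(-7) − (-6)(7) = 63
L→M: (-6)(-10) − (-10)(-7) = -10
M→N: (-10)(-9) − (10)(-10) = 190
N→O: (10)(-7) − (10)(-9) = 20
O→P: (10)(-6) − (9)(-7) = 3
P→Q: (9)(7) − (3)(-6) = 81
Q→J: (3)(9) − (1)(7) = 20
Σ = 401
Area = |Σ|/2 = 200.5.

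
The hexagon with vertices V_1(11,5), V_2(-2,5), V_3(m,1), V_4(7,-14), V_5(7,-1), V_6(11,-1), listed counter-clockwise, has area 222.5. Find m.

-12

The doubled signed area Σ (x_i y_{i+1} − x_{i+1} y_i) is linear in m.
With m=0 it equals 217; the coefficient of m is -19 (from the two edges through V_3).
So -19·m + 217 = 2·222.5 = 445 ⇒ m = -12.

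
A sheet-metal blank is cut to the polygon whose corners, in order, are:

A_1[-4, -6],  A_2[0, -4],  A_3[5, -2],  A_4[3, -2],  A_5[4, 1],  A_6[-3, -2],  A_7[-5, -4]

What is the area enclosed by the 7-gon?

27

Σ = (16) + (20) + (-4) + (11) + (-5) + (2) + (14) = 54
Area = |Σ|/2 = 27.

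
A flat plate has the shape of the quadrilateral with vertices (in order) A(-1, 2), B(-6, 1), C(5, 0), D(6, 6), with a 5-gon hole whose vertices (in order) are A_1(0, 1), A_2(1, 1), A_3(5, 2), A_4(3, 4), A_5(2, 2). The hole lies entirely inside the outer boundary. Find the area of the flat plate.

22

Outer boundary:
Apply the shoelace formula: 2A = Σ (x_i·y_{i+1} − x_{i+1}·y_i), indices taken mod 4.
Σ = (11) + (-5) + (30) + (18) = 54
Area = |Σ|/2 = 27.
Hole:
Apply Gauss's area formula: 2A = Σ (x_i·y_{i+1} − x_{i+1}·y_i), indices taken mod 5.
A_1→A_2: (0)(1) − (1)(1) = -1
A_2→A_3: (1)(2) − (5)(1) = -3
A_3→A_4: (5)(4) − (3)(2) = 14
A_4→A_5: (3)(2) − (2)(4) = -2
A_5→A_1: (2)(1) − (0)(2) = 2
Σ = 10
Area = |Σ|/2 = 5.
Net area = 27 − 5 = 22.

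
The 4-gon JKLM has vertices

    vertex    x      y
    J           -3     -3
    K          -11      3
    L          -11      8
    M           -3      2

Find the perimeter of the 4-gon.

|JK| = √((-8)² + (6)²) = √100 = 10
|KL| = √((0)² + (5)²) = √25 = 5
|LM| = √((8)² + (-6)²) = √100 = 10
|MJ| = √((0)² + (-5)²) = √25 = 5
Perimeter = 10 + 5 + 10 + 5 = 30.

30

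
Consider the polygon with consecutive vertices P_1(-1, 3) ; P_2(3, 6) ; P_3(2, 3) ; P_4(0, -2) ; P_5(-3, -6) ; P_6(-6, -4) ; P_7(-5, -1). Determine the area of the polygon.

41

Apply Gauss's area formula: 2A = Σ (x_i·y_{i+1} − x_{i+1}·y_i), indices taken mod 7.
Σ = (-15) + (-3) + (-4) + (-6) + (-24) + (-14) + (-16) = -82
Area = |Σ|/2 = 41.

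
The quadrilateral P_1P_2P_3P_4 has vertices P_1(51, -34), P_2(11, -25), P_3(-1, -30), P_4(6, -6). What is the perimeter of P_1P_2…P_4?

|P_1P_2| = √((-40)² + (9)²) = √1681 = 41
|P_2P_3| = √((-12)² + (-5)²) = √169 = 13
|P_3P_4| = √((7)² + (24)²) = √625 = 25
|P_4P_1| = √((45)² + (-28)²) = √2809 = 53
Perimeter = 41 + 13 + 25 + 53 = 132.

132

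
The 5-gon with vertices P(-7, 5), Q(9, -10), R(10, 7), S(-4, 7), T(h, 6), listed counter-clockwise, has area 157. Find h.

The doubled signed area Σ (x_i y_{i+1} − x_{i+1} y_i) is linear in h.
With h=0 it equals 304; the coefficient of h is -2 (from the two edges through T).
So -2·h + 304 = 2·157 = 314 ⇒ h = -5.

-5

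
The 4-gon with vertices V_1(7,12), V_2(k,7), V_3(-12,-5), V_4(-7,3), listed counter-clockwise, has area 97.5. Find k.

The doubled signed area Σ (x_i y_{i+1} − x_{i+1} y_i) is linear in k.
With k=0 it equals -43; the coefficient of k is -17 (from the two edges through V_2).
So -17·k + -43 = 2·97.5 = 195 ⇒ k = -14.

-14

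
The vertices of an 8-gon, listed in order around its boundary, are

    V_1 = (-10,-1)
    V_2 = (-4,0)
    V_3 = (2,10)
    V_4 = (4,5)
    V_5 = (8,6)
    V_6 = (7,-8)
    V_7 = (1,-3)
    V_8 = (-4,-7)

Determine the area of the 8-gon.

147

Σ = (-4) + (-40) + (-30) + (-16) + (-106) + (-13) + (-19) + (-66) = -294
Area = |Σ|/2 = 147.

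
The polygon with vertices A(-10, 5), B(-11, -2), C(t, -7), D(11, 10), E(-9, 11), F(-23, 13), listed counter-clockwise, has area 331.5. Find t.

Write out the shoelace sum; only the two edges meeting at C involve t:
2·Area = [((-11)·(-7) − t·(-2)) + (t·10 − 11·(-7))] + 437
       = 12·t + 591 = 663
⇒ t = 6.

6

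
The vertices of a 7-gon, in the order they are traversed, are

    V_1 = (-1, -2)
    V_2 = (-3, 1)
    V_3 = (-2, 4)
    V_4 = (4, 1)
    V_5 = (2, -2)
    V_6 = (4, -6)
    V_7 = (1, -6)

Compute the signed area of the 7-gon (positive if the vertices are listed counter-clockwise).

-37.5

Σ = (-7) + (-10) + (-18) + (-10) + (-4) + (-18) + (-8) = -75
Signed area = Σ/2 = -37.5 (negative ⇒ clockwise traversal).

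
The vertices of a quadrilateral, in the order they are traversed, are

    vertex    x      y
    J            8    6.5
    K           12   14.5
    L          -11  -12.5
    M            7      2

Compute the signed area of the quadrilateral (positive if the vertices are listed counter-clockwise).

Σ = (38) + (9.5) + (65.5) + (29.5) = 142.5
Signed area = Σ/2 = 71.25 (positive ⇒ counter-clockwise traversal).

71.25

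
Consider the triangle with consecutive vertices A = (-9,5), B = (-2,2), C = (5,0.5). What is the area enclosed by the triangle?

5.25

Apply Gauss's area formula: 2A = Σ (x_i·y_{i+1} − x_{i+1}·y_i), indices taken mod 3.
Σ = (-8) + (-11) + (29.5) = 10.5
Area = |Σ|/2 = 5.25.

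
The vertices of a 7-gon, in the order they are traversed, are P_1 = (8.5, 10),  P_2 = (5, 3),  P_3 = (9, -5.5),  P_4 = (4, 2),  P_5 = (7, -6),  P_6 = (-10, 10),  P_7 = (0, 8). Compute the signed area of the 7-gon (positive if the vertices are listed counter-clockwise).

-107.5

Apply the shoelace formula: 2A = Σ (x_i·y_{i+1} − x_{i+1}·y_i), indices taken mod 7.
Σ = (-24.5) + (-54.5) + (40) + (-38) + (10) + (-80) + (-68) = -215
Signed area = Σ/2 = -107.5 (negative ⇒ clockwise traversal).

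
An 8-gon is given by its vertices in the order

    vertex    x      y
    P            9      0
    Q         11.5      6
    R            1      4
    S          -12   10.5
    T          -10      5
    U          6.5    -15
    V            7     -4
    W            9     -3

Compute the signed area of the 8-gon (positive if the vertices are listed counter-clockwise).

218

Apply the surveyor's formula: 2A = Σ (x_i·y_{i+1} − x_{i+1}·y_i), indices taken mod 8.
Σ = (54) + (40) + (58.5) + (45) + (117.5) + (79) + (15) + (27) = 436
Signed area = Σ/2 = 218 (positive ⇒ counter-clockwise traversal).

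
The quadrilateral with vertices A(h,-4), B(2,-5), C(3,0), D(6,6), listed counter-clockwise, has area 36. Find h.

Write out the shoelace sum; only the two edges meeting at A involve h:
2·Area = [(6·(-4) − h·6) + (h·(-5) − 2·(-4))] + 33
       = -11·h + 17 = 72
⇒ h = -5.

-5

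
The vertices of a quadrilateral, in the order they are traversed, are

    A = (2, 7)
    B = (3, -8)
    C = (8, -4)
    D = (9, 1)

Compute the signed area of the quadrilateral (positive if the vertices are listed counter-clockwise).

60

Apply the surveyor's formula: 2A = Σ (x_i·y_{i+1} − x_{i+1}·y_i), indices taken mod 4.
Σ = (-37) + (52) + (44) + (61) = 120
Signed area = Σ/2 = 60 (positive ⇒ counter-clockwise traversal).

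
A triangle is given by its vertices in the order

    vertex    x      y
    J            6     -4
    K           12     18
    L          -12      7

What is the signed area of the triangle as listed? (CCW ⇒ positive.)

Apply the shoelace (surveyor's) formula: 2A = Σ (x_i·y_{i+1} − x_{i+1}·y_i), indices taken mod 3.
J→K: (6)(18) − (12)(-4) = 156
K→L: (12)(7) − (-12)(18) = 300
L→J: (-12)(-4) − (6)(7) = 6
Σ = 462
Signed area = Σ/2 = 231 (positive ⇒ counter-clockwise traversal).

231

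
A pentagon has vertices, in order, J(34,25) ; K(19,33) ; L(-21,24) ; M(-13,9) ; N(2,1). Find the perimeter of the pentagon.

|JK| = √((-15)² + (8)²) = √289 = 17
|KL| = √((-40)² + (-9)²) = √1681 = 41
|LM| = √((8)² + (-15)²) = √289 = 17
|MN| = √((15)² + (-8)²) = √289 = 17
|NJ| = √((32)² + (24)²) = √1600 = 40
Perimeter = 17 + 41 + 17 + 17 + 40 = 132.

132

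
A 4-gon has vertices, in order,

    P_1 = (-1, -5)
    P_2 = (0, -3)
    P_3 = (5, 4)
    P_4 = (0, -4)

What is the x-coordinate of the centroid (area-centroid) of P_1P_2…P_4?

Apply Gauss's area formula. First the cross-terms c_i = x_i·y_{i+1} − x_{i+1}·y_i:
  3, 15, -20, -4  ⇒  2A = -6, A = -3.
Then Σ (x_i + x_{i+1})·c_i = -24, so x̄ = -24 / (6·(-3)) = 4/3.

4/3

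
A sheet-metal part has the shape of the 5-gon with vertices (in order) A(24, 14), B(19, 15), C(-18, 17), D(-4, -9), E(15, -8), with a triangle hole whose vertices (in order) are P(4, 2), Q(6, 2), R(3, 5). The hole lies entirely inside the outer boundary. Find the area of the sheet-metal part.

Outer boundary:
A→B: (24)(15) − (19)(14) = 94
B→C: (19)(17) − (-18)(15) = 593
C→D: (-18)(-9) − (-4)(17) = 230
D→E: (-4)(-8) − (15)(-9) = 167
E→A: (15)(14) − (24)(-8) = 402
Σ = 1486
Area = |Σ|/2 = 743.
Hole:
P→Q: (4)(2) − (6)(2) = -4
Q→R: (6)(5) − (3)(2) = 24
R→P: (3)(2) − (4)(5) = -14
Σ = 6
Area = |Σ|/2 = 3.
Net area = 743 − 3 = 740.

740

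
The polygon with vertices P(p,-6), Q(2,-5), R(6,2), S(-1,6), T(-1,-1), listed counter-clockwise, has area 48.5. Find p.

The doubled signed area Σ (x_i y_{i+1} − x_{i+1} y_i) is linear in p.
With p=0 it equals 97; the coefficient of p is -4 (from the two edges through P).
So -4·p + 97 = 2·48.5 = 97 ⇒ p = 0.

0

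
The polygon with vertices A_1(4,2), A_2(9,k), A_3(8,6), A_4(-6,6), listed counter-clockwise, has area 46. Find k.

Write out the shoelace sum; only the two edges meeting at A_2 involve k:
2·Area = [(4·k − 9·2) + (9·6 − 8·k)] + 48
       = -4·k + 84 = 92
⇒ k = -2.

-2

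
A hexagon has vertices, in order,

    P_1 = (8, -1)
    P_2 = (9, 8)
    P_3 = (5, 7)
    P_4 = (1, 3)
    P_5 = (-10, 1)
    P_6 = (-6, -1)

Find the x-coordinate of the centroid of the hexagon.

Apply Gauss's area formula. First the cross-terms c_i = x_i·y_{i+1} − x_{i+1}·y_i:
  73, 23, 8, 31, 16, 14  ⇒  2A = 165, A = 82.5.
Then Σ (x_i + x_{i+1})·c_i = 1104, so x̄ = 1104 / (6·82.5) = 368/165.

368/165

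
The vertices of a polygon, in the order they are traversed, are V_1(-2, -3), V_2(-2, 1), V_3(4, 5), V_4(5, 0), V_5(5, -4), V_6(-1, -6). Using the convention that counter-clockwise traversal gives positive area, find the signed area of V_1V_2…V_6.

-55

Apply Gauss's area formula: 2A = Σ (x_i·y_{i+1} − x_{i+1}·y_i), indices taken mod 6.
Σ = (-8) + (-14) + (-25) + (-20) + (-34) + (-9) = -110
Signed area = Σ/2 = -55 (negative ⇒ clockwise traversal).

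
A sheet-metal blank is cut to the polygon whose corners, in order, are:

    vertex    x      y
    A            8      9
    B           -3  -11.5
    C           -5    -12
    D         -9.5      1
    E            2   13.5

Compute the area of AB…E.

Σ = (-65) + (-21.5) + (-119) + (-130.25) + (-90) = -425.75
Area = |Σ|/2 = 212.875.

212.875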